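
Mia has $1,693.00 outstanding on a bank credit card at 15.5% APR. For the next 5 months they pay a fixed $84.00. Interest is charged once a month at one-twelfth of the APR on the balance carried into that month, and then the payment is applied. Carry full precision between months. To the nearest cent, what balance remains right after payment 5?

$1,374.21

Monthly rate r = 15.5%/12 = 1.29167% = 0.0129167.
Each month: B ← B·(1+r) − $84.00.
Month 1: interest $21.87; balance after payment $1,630.87.
Month 2: interest $21.07; balance after payment $1,567.93.
Month 3: interest $20.25; balance after payment $1,504.19.
Month 4: interest $19.43; balance after payment $1,439.61.
Month 5: interest $18.60; balance after payment $1,374.21.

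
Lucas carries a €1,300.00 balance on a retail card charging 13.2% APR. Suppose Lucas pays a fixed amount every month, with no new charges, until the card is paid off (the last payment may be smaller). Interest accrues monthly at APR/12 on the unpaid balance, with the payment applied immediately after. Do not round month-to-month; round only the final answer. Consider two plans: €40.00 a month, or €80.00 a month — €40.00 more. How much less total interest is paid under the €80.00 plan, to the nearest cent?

€177.51

Monthly rate r = 13.2%/12 = 1.1% = 0.011.
At €40.00/mo: n = ⌈−ln(1 − rB₀/P)/ln(1+r)⌉ = 41 payments (last €17.57); total interest = total paid − €1,300.00 = €317.57.
At €80.00/mo: 19 payments (last €0.06); total interest €140.06.
Interest saved = €317.57 − €140.06 = €177.51.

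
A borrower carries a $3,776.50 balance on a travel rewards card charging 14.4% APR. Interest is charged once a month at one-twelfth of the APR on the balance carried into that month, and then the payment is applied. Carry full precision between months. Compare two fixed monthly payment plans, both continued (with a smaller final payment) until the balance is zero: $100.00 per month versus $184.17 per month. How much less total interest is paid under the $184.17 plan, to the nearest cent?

Monthly rate r = 14.4%/12 = 1.2% = 0.012.
At $100.00/mo: n = ⌈−ln(1 − rB₀/P)/ln(1+r)⌉ = 51 payments (last $60.56); total interest = total paid − $3,776.50 = $1,284.06.
At $184.17/mo: 24 payments (last $125.20); total interest $584.61.
Interest saved = $1,284.06 − $584.61 = $699.45.

$699.45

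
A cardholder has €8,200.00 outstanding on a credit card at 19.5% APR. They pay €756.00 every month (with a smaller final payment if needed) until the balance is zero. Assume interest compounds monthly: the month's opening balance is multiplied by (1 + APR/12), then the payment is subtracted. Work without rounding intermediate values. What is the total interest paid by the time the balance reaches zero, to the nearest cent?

€893.92

Monthly rate r = 19.5%/12 = 1.625% = 0.01625.
Payoff takes n = ⌈−ln(1 − rB₀/P)/ln(1+r)⌉ = ⌈12.029⌉ = 13 payments; the last is €21.92.
Total paid = 12·€756.00 + €21.92 = €9,093.92.
Total interest = total paid − principal = €9,093.92 − €8,200.00 = €893.92.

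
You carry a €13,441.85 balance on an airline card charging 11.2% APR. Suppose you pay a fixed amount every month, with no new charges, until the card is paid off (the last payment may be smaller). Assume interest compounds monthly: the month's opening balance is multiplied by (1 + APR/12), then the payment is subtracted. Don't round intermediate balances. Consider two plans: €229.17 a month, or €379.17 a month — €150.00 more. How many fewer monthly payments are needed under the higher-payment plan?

Monthly rate r = 11.2%/12 = 0.933333% = 0.00933333.
At €229.17/mo: n = ⌈−ln(1 − rB₀/P)/ln(1+r)⌉ = 86 payments (last €78.81); total interest = total paid − €13,441.85 = €6,116.41.
At €379.17/mo: 44 payments (last €94.61); total interest €2,957.07.
Payments saved = 86 − 44 = 42.

42 fewer payments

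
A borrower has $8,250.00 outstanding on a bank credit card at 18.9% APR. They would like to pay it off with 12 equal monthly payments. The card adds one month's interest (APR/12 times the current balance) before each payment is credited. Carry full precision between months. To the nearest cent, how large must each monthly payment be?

$759.90

Monthly rate r = 18.9%/12 = 1.575% = 0.01575.
Level-payment amortization: P = B₀·r / (1 − (1+r)^(−n)) = 8250.00·0.01575 / (1 − 1.01575^(−12)).
Denominator 1 − (1+r)^(−12) = 0.170993324.
P = 129.938 / 0.170993324 ≈ 759.90.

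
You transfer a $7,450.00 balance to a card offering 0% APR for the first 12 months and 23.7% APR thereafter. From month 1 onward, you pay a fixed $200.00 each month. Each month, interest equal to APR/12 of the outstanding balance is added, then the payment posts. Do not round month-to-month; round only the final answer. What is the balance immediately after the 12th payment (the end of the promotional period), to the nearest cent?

Promo months 1–12 at r₀ = 0%/12 = 0; months 13+ at r₁ = 23.7%/12 = 0.01975.
After month 12 (no interest yet): B = $7,450.00 − 12·$200.00 = $5,050.00.

$5,050.00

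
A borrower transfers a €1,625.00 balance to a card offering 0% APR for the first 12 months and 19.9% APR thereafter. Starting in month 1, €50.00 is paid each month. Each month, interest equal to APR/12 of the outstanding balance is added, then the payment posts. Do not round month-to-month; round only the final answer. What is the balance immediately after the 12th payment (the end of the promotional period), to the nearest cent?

Promo months 1–12 at r₀ = 0%/12 = 0; months 13+ at r₁ = 19.9%/12 = 0.0165833.
After month 12 (no interest yet): B = €1,625.00 − 12·€50.00 = €1,025.00.

€1,025.00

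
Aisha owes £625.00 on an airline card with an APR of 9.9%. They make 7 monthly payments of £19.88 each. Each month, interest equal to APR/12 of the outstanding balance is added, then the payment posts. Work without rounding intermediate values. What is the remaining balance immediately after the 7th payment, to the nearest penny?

Monthly rate r = 9.9%/12 = 0.825% = 0.00825.
Each month: B ← B·(1+r) − £19.88.
Month 1: interest £5.16; balance after payment £610.28.
Month 2: interest £5.03; balance after payment £595.43.
Month 3: interest £4.91; balance after payment £580.46.
Month 4: interest £4.79; balance after payment £565.37.
Month 5: interest £4.66; balance after payment £550.16.
Month 6: interest £4.54; balance after payment £534.82.
Month 7: interest £4.41; balance after payment £519.35.

£519.35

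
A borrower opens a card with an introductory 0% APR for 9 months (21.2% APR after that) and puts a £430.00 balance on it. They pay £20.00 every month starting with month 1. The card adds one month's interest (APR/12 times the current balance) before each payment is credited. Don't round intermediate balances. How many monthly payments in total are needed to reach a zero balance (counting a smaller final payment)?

24 months

Promo months 1–9 at r₀ = 0%/12 = 0; months 10+ at r₁ = 21.2%/12 = 0.0176667.
After month 9 (no interest yet): B = £430.00 − 9·£20.00 = £250.00.
Then at r₁ with £20.00/mo: n₂ = −ln(1 − r₁·B/P)/ln(1+r₁) ≈ 14.25 → 15 more payments.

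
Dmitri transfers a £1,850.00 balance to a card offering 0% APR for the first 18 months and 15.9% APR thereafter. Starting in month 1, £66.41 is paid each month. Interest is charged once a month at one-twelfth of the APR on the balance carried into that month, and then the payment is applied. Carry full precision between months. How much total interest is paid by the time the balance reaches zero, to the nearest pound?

£52

Promo months 1–18 at r₀ = 0%/12 = 0; months 19+ at r₁ = 15.9%/12 = 0.01325.
After month 18 (no interest yet): B = £1,850.00 − 18·£66.41 = £654.62.
Then at r₁ with £66.41/mo: n₂ = −ln(1 − r₁·B/P)/ln(1+r₁) ≈ 10.63 → 11 more payments.
Total paid = 28·£66.41 + £42.14 = £1,901.62; interest = £1,901.62 − £1,850.00 = £51.62.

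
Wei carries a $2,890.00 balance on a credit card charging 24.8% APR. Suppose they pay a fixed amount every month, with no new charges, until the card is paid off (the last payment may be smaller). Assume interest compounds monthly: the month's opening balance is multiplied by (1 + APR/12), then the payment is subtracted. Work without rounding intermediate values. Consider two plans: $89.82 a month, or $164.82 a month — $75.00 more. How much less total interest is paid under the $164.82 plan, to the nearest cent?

$1,175.86

Monthly rate r = 24.8%/12 = 2.06667% = 0.0206667.
At $89.82/mo: n = ⌈−ln(1 − rB₀/P)/ln(1+r)⌉ = 54 payments (last $41.22); total interest = total paid − $2,890.00 = $1,911.68.
At $164.82/mo: 22 payments (last $164.60); total interest $735.82.
Interest saved = $1,911.68 − $735.82 = $1,175.86.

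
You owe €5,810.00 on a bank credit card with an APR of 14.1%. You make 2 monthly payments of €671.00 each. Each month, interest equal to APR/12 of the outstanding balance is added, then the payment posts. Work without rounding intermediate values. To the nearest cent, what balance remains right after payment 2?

€4,597.45

Monthly rate r = 14.1%/12 = 1.175% = 0.01175.
Each month: B ← B·(1+r) − €671.00.
Month 1: interest €68.27; balance after payment €5,207.27.
Month 2: interest €61.19; balance after payment €4,597.45.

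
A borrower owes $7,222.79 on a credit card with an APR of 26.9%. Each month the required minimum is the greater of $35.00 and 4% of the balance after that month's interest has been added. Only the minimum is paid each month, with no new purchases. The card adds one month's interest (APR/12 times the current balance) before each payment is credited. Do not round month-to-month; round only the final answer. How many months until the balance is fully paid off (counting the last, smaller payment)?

151 months

Monthly rate r = 26.9%/12 = 2.24167% = 0.0224167.
While 4% of the post-interest balance exceeds $35.00, each month B ← (B·(1+r))·(1 − 0.04), i.e. B shrinks by the factor (1+r)·0.96 = 0.98152.
This holds for months 1–115. Entering month 116 the balance is $845.49; 4% of the post-interest balance is now below $35.00, so the flat $35.00 minimum applies from here.
From month 116 a fixed $35.00 at rate r clears $845.49 in 36 more payments. Total: 115 + 36 = 151 months.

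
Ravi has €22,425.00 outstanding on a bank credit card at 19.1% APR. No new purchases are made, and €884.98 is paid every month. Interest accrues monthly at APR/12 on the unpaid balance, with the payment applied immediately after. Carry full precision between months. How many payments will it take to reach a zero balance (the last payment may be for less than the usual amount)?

Monthly rate r = 19.1%/12 = 1.59167% = 0.0159167.
Recurrence: B ← B·(1+r) − €884.98.
Month 1: interest €356.93; balance after payment €21,896.95.
Month 2: interest €348.53; balance after payment €21,360.50.
Closed form: n = −ln(1 − rB₀/P)/ln(1+r) = −ln(0.59668)/ln(1.01592) ≈ 32.700, so the balance reaches zero during payment 33.

33 months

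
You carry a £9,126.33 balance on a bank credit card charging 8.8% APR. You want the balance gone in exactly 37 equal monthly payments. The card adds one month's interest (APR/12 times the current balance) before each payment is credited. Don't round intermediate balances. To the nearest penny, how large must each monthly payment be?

Monthly rate r = 8.8%/12 = 0.733333% = 0.00733333.
Level-payment amortization: P = B₀·r / (1 − (1+r)^(−n)) = 9126.33·0.00733333 / (1 − 1.00733^(−37)).
Denominator 1 − (1+r)^(−37) = 0.236882515.
P = 66.9264 / 0.236882515 ≈ 282.53.

£282.53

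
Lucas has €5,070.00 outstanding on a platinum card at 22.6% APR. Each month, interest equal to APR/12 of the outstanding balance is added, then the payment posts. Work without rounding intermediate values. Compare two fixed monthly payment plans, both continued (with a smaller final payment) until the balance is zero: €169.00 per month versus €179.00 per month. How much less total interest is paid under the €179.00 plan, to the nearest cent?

Monthly rate r = 22.6%/12 = 1.88333% = 0.0188333.
At €169.00/mo: n = ⌈−ln(1 − rB₀/P)/ln(1+r)⌉ = 45 payments (last €104.08); total interest = total paid − €5,070.00 = €2,470.08.
At €179.00/mo: 41 payments (last €154.01); total interest €2,244.01.
Interest saved = €2,470.08 − €2,244.01 = €226.07.

€226.07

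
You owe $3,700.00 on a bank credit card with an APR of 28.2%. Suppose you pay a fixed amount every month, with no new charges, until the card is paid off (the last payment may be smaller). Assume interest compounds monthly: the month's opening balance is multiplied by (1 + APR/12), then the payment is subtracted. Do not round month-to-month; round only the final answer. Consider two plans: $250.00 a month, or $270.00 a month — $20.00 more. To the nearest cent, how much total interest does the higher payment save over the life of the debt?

$82.40

Monthly rate r = 28.2%/12 = 2.35% = 0.0235.
At $250.00/mo: n = ⌈−ln(1 − rB₀/P)/ln(1+r)⌉ = 19 payments (last $100.77); total interest = total paid − $3,700.00 = $900.77.
At $270.00/mo: 17 payments (last $198.37); total interest $818.37.
Interest saved = $900.77 − $818.37 = $82.40.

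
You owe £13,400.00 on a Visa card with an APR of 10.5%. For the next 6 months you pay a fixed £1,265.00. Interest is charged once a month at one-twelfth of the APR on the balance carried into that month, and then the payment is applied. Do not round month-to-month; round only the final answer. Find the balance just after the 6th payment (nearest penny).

£6,361.09

Monthly rate r = 10.5%/12 = 0.875% = 0.00875.
Each month: B ← B·(1+r) − £1,265.00.
Month 1: interest £117.25; balance after payment £12,252.25.
Month 2: interest £107.21; balance after payment £11,094.46.
Month 3: interest £97.08; balance after payment £9,926.53.
Month 4: interest £86.86; balance after payment £8,748.39.
Month 5: interest £76.55; balance after payment £7,559.94.
Month 6: interest £66.15; balance after payment £6,361.09.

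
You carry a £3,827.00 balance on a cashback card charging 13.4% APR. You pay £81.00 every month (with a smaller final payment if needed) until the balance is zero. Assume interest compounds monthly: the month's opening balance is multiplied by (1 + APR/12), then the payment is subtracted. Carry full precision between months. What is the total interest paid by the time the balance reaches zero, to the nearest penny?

Monthly rate r = 13.4%/12 = 1.11667% = 0.0111667.
Payoff takes n = ⌈−ln(1 − rB₀/P)/ln(1+r)⌉ = ⌈67.530⌉ = 68 payments; the last is £43.07.
Total paid = 67·£81.00 + £43.07 = £5,470.07.
Total interest = total paid − principal = £5,470.07 − £3,827.00 = £1,643.07.

£1,643.07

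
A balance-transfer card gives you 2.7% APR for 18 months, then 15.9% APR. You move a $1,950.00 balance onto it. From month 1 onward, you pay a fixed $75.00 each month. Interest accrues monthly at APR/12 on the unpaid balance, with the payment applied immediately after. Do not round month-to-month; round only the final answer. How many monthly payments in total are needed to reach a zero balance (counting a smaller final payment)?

Promo months 1–18 at r₀ = 2.7%/12 = 0.00225; months 19+ at r₁ = 15.9%/12 = 0.01325.
After month 18: iterate B ← B·(1+r₀) − $75.00 for 18 months → $654.37.
Then at r₁ with $75.00/mo: n₂ = −ln(1 − r₁·B/P)/ln(1+r₁) ≈ 9.33 → 10 more payments.

28 months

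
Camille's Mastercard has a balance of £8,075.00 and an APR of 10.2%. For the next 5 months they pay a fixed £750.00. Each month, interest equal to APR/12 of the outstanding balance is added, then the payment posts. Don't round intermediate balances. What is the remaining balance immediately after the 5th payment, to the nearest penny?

£4,609.78

Monthly rate r = 10.2%/12 = 0.85% = 0.0085.
Each month: B ← B·(1+r) − £750.00.
Month 1: interest £68.64; balance after payment £7,393.64.
Month 2: interest £62.85; balance after payment £6,706.48.
Month 3: interest £57.01; balance after payment £6,013.49.
Month 4: interest £51.11; balance after payment £5,314.60.
Month 5: interest £45.17; balance after payment £4,609.78.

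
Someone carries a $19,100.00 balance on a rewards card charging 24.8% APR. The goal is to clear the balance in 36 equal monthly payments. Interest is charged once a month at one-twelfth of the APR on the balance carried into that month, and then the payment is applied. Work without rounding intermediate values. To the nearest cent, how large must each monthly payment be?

Monthly rate r = 24.8%/12 = 2.06667% = 0.0206667.
Level-payment amortization: P = B₀·r / (1 − (1+r)^(−n)) = 19100.00·0.0206667 / (1 − 1.02067^(−36)).
Denominator 1 − (1+r)^(−36) = 0.521173188.
P = 394.733 / 0.521173188 ≈ 757.39.

$757.39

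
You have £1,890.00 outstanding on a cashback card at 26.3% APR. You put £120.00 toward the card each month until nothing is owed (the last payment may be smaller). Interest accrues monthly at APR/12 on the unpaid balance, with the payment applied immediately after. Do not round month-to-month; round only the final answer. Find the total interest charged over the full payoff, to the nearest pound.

Monthly rate r = 26.3%/12 = 2.19167% = 0.0219167.
Payoff takes n = ⌈−ln(1 − rB₀/P)/ln(1+r)⌉ = ⌈19.530⌉ = 20 payments; the last is £63.91.
Total paid = 19·£120.00 + £63.91 = £2,343.91.
Total interest = total paid − principal = £2,343.91 − £1,890.00 = £453.91.

£454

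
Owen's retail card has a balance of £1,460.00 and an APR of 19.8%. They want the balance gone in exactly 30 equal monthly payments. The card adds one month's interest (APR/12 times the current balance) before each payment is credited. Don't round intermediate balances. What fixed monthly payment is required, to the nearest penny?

£62.09

Monthly rate r = 19.8%/12 = 1.65% = 0.0165.
Level-payment amortization: P = B₀·r / (1 − (1+r)^(−n)) = 1460.00·0.0165 / (1 − 1.0165^(−30)).
Denominator 1 − (1+r)^(−30) = 0.387961826.
P = 24.09 / 0.387961826 ≈ 62.09.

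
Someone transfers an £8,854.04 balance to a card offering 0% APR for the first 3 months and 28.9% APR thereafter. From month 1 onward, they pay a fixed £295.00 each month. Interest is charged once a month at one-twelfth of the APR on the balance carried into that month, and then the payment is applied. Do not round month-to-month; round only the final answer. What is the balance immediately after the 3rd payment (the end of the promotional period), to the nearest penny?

£7,969.04

Promo months 1–3 at r₀ = 0%/12 = 0; months 4+ at r₁ = 28.9%/12 = 0.0240833.
After month 3 (no interest yet): B = £8,854.04 − 3·£295.00 = £7,969.04.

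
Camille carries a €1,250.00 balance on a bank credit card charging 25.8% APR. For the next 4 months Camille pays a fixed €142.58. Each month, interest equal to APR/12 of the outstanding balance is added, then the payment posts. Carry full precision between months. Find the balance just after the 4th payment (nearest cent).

Monthly rate r = 25.8%/12 = 2.15% = 0.0215.
Each month: B ← B·(1+r) − €142.58.
Month 1: interest €26.88; balance after payment €1,134.30.
Month 2: interest €24.39; balance after payment €1,016.10.
Month 3: interest €21.85; balance after payment €895.37.
Month 4: interest €19.25; balance after payment €772.04.

€772.04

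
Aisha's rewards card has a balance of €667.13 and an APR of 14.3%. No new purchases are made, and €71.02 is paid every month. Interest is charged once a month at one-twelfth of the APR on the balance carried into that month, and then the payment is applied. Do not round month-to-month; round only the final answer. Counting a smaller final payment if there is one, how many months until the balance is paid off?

11 months

Monthly rate r = 14.3%/12 = 1.19167% = 0.0119167.
Recurrence: B ← B·(1+r) − €71.02.
Month 1: interest €7.95; balance after payment €604.06.
Month 2: interest €7.20; balance after payment €540.24.
Closed form: n = −ln(1 − rB₀/P)/ln(1+r) = −ln(0.88806)/ln(1.01192) ≈ 10.021, so the balance reaches zero during payment 11.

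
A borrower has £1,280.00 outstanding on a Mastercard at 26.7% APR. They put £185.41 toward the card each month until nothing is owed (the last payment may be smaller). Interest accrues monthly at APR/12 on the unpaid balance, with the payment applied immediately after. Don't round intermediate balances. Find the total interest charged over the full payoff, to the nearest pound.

£126

Monthly rate r = 26.7%/12 = 2.225% = 0.02225.
Payoff takes n = ⌈−ln(1 − rB₀/P)/ln(1+r)⌉ = ⌈7.578⌉ = 8 payments; the last is £107.73.
Total paid = 7·£185.41 + £107.73 = £1,405.60.
Total interest = total paid − principal = £1,405.60 − £1,280.00 = £125.60.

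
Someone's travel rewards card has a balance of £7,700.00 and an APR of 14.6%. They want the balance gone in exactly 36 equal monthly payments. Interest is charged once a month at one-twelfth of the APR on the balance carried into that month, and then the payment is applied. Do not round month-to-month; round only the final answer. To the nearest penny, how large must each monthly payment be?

Monthly rate r = 14.6%/12 = 1.21667% = 0.0121667.
Level-payment amortization: P = B₀·r / (1 − (1+r)^(−n)) = 7700.00·0.0121667 / (1 − 1.01217^(−36)).
Denominator 1 − (1+r)^(−36) = 0.352966311.
P = 93.6833 / 0.352966311 ≈ 265.42.

£265.42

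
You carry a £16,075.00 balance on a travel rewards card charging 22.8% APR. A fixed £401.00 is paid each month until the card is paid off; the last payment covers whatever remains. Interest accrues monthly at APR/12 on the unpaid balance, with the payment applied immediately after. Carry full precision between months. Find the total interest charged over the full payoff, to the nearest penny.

£14,478.22

Monthly rate r = 22.8%/12 = 1.9% = 0.019.
Payoff takes n = ⌈−ln(1 − rB₀/P)/ln(1+r)⌉ = ⌈76.191⌉ = 77 payments; the last is £77.22.
Total paid = 76·£401.00 + £77.22 = £30,553.22.
Total interest = total paid − principal = £30,553.22 − £16,075.00 = £14,478.22.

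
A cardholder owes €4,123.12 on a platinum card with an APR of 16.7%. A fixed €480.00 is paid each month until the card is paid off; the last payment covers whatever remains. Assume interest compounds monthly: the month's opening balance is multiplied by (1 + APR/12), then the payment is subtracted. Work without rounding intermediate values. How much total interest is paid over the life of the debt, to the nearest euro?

Monthly rate r = 16.7%/12 = 1.39167% = 0.0139167.
Payoff takes n = ⌈−ln(1 − rB₀/P)/ln(1+r)⌉ = ⌈9.212⌉ = 10 payments; the last is €102.19.
Total paid = 9·€480.00 + €102.19 = €4,422.19.
Total interest = total paid − principal = €4,422.19 − €4,123.12 = €299.07.

€299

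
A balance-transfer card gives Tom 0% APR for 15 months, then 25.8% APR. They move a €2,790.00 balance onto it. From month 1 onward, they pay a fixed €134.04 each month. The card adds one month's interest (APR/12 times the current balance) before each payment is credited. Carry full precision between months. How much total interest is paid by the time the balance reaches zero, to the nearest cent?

€62.41

Promo months 1–15 at r₀ = 0%/12 = 0; months 16+ at r₁ = 25.8%/12 = 0.0215.
After month 15 (no interest yet): B = €2,790.00 − 15·€134.04 = €779.40.
Then at r₁ with €134.04/mo: n₂ = −ln(1 − r₁·B/P)/ln(1+r₁) ≈ 6.28 → 7 more payments.
Total paid = 21·€134.04 + €37.57 = €2,852.41; interest = €2,852.41 − €2,790.00 = €62.41.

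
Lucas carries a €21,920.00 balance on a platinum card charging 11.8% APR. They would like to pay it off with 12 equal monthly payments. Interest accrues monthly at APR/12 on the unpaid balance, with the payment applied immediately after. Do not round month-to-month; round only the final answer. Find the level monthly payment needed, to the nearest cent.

€1,945.52

Monthly rate r = 11.8%/12 = 0.983333% = 0.00983333.
Level-payment amortization: P = B₀·r / (1 − (1+r)^(−n)) = 21920.00·0.00983333 / (1 − 1.00983^(−12)).
Denominator 1 − (1+r)^(−12) = 0.110791563.
P = 215.547 / 0.110791563 ≈ 1945.52.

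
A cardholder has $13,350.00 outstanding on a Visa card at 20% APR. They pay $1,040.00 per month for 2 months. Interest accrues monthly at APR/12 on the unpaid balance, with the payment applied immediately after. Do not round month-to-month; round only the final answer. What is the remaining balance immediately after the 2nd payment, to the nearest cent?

$11,701.38

Monthly rate r = 20%/12 = 1.66667% = 0.0166667.
Each month: B ← B·(1+r) − $1,040.00.
Month 1: interest $222.50; balance after payment $12,532.50.
Month 2: interest $208.88; balance after payment $11,701.38.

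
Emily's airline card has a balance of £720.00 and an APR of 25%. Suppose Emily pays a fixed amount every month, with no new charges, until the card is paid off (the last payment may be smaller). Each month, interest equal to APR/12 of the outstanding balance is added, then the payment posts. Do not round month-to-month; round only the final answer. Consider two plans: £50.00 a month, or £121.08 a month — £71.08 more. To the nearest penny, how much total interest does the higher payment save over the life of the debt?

Monthly rate r = 25%/12 = 2.08333% = 0.0208333.
At £50.00/mo: n = ⌈−ln(1 − rB₀/P)/ln(1+r)⌉ = 18 payments (last £15.01); total interest = total paid − £720.00 = £145.01.
At £121.08/mo: 7 payments (last £50.46); total interest £56.94.
Interest saved = £145.01 − £56.94 = £88.07.

£88.07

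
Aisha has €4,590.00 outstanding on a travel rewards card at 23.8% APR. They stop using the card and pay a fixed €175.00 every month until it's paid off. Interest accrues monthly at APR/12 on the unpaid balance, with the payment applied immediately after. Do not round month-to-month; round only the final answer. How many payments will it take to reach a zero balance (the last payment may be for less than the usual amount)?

Monthly rate r = 23.8%/12 = 1.98333% = 0.0198333.
Recurrence: B ← B·(1+r) − €175.00.
Month 1: interest €91.04; balance after payment €4,506.03.
Month 2: interest €89.37; balance after payment €4,420.40.
Closed form: n = −ln(1 − rB₀/P)/ln(1+r) = −ln(0.4798)/ln(1.01983) ≈ 37.394, so the balance reaches zero during payment 38.

38 payments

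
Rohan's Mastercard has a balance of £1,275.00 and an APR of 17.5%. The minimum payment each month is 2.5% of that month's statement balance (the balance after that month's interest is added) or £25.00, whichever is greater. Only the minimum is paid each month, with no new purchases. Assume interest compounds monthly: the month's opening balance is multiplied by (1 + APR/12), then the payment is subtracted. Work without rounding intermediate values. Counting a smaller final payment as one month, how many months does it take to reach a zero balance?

Monthly rate r = 17.5%/12 = 1.45833% = 0.0145833.
While 2.5% of the post-interest balance exceeds £25.00, each month B ← (B·(1+r))·(1 − 0.025), i.e. B shrinks by the factor (1+r)·0.975 = 0.98922.
This holds for months 1–24. Entering month 25 the balance is £982.94; 2.5% of the post-interest balance is now below £25.00, so the flat £25.00 minimum applies from here.
From month 25 a fixed £25.00 at rate r clears £982.94 in 59 more payments. Total: 24 + 59 = 83 months.

83 months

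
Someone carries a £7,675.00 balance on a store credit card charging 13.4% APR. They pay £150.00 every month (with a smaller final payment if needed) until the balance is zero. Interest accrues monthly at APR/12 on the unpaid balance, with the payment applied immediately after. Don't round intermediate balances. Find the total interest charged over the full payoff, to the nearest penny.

Monthly rate r = 13.4%/12 = 1.11667% = 0.0111667.
Payoff takes n = ⌈−ln(1 − rB₀/P)/ln(1+r)⌉ = ⌈76.286⌉ = 77 payments; the last is £43.09.
Total paid = 76·£150.00 + £43.09 = £11,443.09.
Total interest = total paid − principal = £11,443.09 − £7,675.00 = £3,768.09.

£3,768.09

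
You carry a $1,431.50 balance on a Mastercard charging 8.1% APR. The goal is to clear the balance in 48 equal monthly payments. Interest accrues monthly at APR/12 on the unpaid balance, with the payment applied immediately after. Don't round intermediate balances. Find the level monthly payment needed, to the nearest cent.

$35.01

Monthly rate r = 8.1%/12 = 0.675% = 0.00675.
Level-payment amortization: P = B₀·r / (1 − (1+r)^(−n)) = 1431.50·0.00675 / (1 − 1.00675^(−48)).
Denominator 1 − (1+r)^(−48) = 0.275961996.
P = 9.66263 / 0.275961996 ≈ 35.01.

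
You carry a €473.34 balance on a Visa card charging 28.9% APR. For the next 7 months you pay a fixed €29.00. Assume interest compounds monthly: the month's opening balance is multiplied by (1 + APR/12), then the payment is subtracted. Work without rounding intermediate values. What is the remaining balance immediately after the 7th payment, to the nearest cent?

Monthly rate r = 28.9%/12 = 2.40833% = 0.0240833.
Each month: B ← B·(1+r) − €29.00.
Month 1: interest €11.40; balance after payment €455.74.
Month 2: interest €10.98; balance after payment €437.72.
Month 3: interest €10.54; balance after payment €419.26.
Month 4: interest €10.10; balance after payment €400.35.
Month 5: interest €9.64; balance after payment €381.00.
Month 6: interest €9.18; balance after payment €361.17.
Month 7: interest €8.70; balance after payment €340.87.

€340.87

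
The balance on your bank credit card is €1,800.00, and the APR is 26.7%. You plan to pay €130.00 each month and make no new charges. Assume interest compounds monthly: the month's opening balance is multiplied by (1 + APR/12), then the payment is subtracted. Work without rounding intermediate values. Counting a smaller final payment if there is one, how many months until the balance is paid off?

Monthly rate r = 26.7%/12 = 2.225% = 0.02225.
Recurrence: B ← B·(1+r) − €130.00.
Month 1: interest €40.05; balance after payment €1,710.05.
Month 2: interest €38.05; balance after payment €1,618.10.
Closed form: n = −ln(1 − rB₀/P)/ln(1+r) = −ln(0.69192)/ln(1.02225) ≈ 16.735, so the balance reaches zero during payment 17.

17 payments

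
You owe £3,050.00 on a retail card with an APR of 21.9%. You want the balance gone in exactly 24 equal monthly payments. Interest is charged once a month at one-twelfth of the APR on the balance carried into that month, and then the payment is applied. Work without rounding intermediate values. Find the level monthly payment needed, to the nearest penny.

Monthly rate r = 21.9%/12 = 1.825% = 0.01825.
Level-payment amortization: P = B₀·r / (1 − (1+r)^(−n)) = 3050.00·0.01825 / (1 − 1.01825^(−24)).
Denominator 1 − (1+r)^(−24) = 0.35212093.
P = 55.6625 / 0.35212093 ≈ 158.08.

£158.08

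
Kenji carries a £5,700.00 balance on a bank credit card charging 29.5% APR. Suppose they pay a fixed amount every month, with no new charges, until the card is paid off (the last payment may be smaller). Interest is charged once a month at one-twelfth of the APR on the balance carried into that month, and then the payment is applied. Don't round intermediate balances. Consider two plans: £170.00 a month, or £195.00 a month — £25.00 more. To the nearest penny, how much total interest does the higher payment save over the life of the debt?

Monthly rate r = 29.5%/12 = 2.45833% = 0.0245833.
At £170.00/mo: n = ⌈−ln(1 − rB₀/P)/ln(1+r)⌉ = 72 payments (last £101.78); total interest = total paid − £5,700.00 = £6,471.78.
At £195.00/mo: 53 payments (last £41.09); total interest £4,481.09.
Interest saved = £6,471.78 − £4,481.09 = £1,990.69.

£1,990.69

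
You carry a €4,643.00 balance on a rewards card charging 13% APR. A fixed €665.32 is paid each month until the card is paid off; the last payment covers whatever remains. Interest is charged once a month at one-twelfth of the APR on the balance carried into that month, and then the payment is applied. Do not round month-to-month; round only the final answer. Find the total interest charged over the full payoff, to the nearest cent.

Monthly rate r = 13%/12 = 1.08333% = 0.0108333.
Payoff takes n = ⌈−ln(1 − rB₀/P)/ln(1+r)⌉ = ⌈7.296⌉ = 8 payments; the last is €197.50.
Total paid = 7·€665.32 + €197.50 = €4,854.74.
Total interest = total paid − principal = €4,854.74 − €4,643.00 = €211.74.

€211.74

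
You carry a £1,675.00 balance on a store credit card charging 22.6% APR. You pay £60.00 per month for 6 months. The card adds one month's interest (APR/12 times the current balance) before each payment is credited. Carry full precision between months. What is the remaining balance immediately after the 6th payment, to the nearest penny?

Monthly rate r = 22.6%/12 = 1.88333% = 0.0188333.
Each month: B ← B·(1+r) − £60.00.
Month 1: interest £31.55; balance after payment £1,646.55.
Month 2: interest £31.01; balance after payment £1,617.56.
Month 3: interest £30.46; balance after payment £1,588.02.
Month 4: interest £29.91; balance after payment £1,557.93.
Month 5: interest £29.34; balance after payment £1,527.27.
Month 6: interest £28.76; balance after payment £1,496.03.

£1,496.03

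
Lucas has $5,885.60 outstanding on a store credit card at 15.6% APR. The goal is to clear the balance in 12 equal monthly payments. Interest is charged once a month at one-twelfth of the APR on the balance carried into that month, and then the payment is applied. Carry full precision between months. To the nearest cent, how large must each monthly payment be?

$532.89

Monthly rate r = 15.6%/12 = 1.3% = 0.013.
Level-payment amortization: P = B₀·r / (1 − (1+r)^(−n)) = 5885.60·0.013 / (1 − 1.013^(−12)).
Denominator 1 − (1+r)^(−12) = 0.143580286.
P = 76.5128 / 0.143580286 ≈ 532.89.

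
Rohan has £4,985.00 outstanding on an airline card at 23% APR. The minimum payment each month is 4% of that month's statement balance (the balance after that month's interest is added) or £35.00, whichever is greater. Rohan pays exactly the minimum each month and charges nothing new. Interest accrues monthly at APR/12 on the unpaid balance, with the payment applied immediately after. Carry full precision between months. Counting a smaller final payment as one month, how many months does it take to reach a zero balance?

115 months

Monthly rate r = 23%/12 = 1.91667% = 0.0191667.
While 4% of the post-interest balance exceeds £35.00, each month B ← (B·(1+r))·(1 − 0.04), i.e. B shrinks by the factor (1+r)·0.96 = 0.9784.
This holds for months 1–81. Entering month 82 the balance is £850.15; 4% of the post-interest balance is now below £35.00, so the flat £35.00 minimum applies from here.
From month 82 a fixed £35.00 at rate r clears £850.15 in 34 more payments. Total: 81 + 34 = 115 months.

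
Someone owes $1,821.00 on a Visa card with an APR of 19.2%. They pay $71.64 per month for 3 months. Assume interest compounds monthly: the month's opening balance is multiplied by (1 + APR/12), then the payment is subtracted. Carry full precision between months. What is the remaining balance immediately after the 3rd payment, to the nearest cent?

$1,691.44

Monthly rate r = 19.2%/12 = 1.6% = 0.016.
Each month: B ← B·(1+r) − $71.64.
Month 1: interest $29.14; balance after payment $1,778.50.
Month 2: interest $28.46; balance after payment $1,735.31.
Month 3: interest $27.76; balance after payment $1,691.44.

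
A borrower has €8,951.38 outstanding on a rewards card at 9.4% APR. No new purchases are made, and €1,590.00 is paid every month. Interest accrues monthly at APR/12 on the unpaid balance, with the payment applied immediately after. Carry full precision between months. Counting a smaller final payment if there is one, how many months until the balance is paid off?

6 months

Monthly rate r = 9.4%/12 = 0.783333% = 0.00783333.
Recurrence: B ← B·(1+r) − €1,590.00.
Month 1: interest €70.12; balance after payment €7,431.50.
Month 2: interest €58.21; balance after payment €5,899.71.
Month 3: interest €46.21; balance after payment €4,355.93.
Month 4: interest €34.12; balance after payment €2,800.05.
Month 5: interest €21.93; balance after payment €1,231.98.
Month 6: interest €9.65; balance after payment €0.00.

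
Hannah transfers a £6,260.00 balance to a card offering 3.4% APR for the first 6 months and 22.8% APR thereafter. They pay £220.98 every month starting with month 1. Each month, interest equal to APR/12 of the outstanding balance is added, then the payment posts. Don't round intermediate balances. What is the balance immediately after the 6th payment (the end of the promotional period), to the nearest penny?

Promo months 1–6 at r₀ = 3.4%/12 = 0.00283333; months 7+ at r₁ = 22.8%/12 = 0.019.
After month 6: iterate B ← B·(1+r₀) − £220.98 for 6 months → £5,031.87.

£5,031.87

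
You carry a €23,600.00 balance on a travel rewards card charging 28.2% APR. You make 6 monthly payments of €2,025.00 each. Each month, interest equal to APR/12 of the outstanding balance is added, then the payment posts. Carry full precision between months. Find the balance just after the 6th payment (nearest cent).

Monthly rate r = 28.2%/12 = 2.35% = 0.0235.
Each month: B ← B·(1+r) − €2,025.00.
Month 1: interest €554.60; balance after payment €22,129.60.
Month 2: interest €520.05; balance after payment €20,624.65.
Month 3: interest €484.68; balance after payment €19,084.32.
Month 4: interest €448.48; balance after payment €17,507.81.
Month 5: interest €411.43; balance after payment €15,894.24.
Month 6: interest €373.51; balance after payment €14,242.75.

€14,242.75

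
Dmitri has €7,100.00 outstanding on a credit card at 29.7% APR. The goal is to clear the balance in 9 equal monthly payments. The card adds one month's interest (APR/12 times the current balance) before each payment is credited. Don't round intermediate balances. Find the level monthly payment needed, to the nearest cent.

Monthly rate r = 29.7%/12 = 2.475% = 0.02475.
Level-payment amortization: P = B₀·r / (1 − (1+r)^(−n)) = 7100.00·0.02475 / (1 − 1.02475^(−9)).
Denominator 1 − (1+r)^(−9) = 0.197511796.
P = 175.725 / 0.197511796 ≈ 889.69.

€889.69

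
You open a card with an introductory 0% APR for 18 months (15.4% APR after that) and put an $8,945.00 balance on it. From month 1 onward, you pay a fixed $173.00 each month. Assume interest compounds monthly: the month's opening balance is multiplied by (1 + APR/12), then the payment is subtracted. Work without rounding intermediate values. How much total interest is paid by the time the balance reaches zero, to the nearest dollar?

Promo months 1–18 at r₀ = 0%/12 = 0; months 19+ at r₁ = 15.4%/12 = 0.0128333.
After month 18 (no interest yet): B = $8,945.00 − 18·$173.00 = $5,831.00.
Then at r₁ with $173.00/mo: n₂ = −ln(1 − r₁·B/P)/ln(1+r₁) ≈ 44.43 → 45 more payments.
Total paid = 62·$173.00 + $75.28 = $10,801.28; interest = $10,801.28 − $8,945.00 = $1,856.28.

$1,856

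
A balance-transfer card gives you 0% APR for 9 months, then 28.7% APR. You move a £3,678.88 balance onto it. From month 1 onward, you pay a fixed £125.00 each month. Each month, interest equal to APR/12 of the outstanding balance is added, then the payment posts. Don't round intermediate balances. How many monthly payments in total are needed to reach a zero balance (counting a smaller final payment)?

Promo months 1–9 at r₀ = 0%/12 = 0; months 10+ at r₁ = 28.7%/12 = 0.0239167.
After month 9 (no interest yet): B = £3,678.88 − 9·£125.00 = £2,553.88.
Then at r₁ with £125.00/mo: n₂ = −ln(1 − r₁·B/P)/ln(1+r₁) ≈ 28.38 → 29 more payments.

38 payments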